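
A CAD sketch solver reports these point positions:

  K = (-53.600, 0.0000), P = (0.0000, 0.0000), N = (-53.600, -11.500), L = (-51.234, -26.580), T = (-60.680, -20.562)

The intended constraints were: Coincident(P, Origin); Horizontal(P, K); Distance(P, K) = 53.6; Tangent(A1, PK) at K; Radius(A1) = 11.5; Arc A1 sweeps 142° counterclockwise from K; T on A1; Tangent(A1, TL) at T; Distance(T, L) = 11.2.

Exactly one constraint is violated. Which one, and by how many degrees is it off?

Tangent(A1, TL) at T — off by 5.50°.

P = (0.00, 0.00) ✓; P.y = 0.00, K.y = 0.00 ✓; |PK| = 53.60 ✓; ∠(NK, KP) = 90.00° ✓; |NK| = 11.50 ✓; bearing(N→T) − bearing(N→K) = 142.0° ✓; |NT| = 11.50 ✓; ∠(NT, TL) = 84.50° ✗; |TL| = 11.20 ✓.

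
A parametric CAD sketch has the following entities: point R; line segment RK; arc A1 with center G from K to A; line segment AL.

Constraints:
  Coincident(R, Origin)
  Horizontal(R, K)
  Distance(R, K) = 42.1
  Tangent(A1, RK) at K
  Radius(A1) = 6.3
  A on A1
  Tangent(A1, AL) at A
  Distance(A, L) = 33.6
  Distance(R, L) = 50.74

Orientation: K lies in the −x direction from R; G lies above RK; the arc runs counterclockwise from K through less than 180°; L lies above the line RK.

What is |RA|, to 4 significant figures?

36.28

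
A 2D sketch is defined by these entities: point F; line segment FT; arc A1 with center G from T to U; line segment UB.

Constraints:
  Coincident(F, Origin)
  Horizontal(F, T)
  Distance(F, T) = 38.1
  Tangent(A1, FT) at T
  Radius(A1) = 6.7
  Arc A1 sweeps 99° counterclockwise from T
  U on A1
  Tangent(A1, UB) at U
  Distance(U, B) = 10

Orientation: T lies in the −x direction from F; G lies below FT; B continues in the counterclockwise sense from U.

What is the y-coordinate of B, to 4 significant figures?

-17.62

F is at the origin; F and T share the same y with |FT| = 38.1 and T on the −x side, so T = (-38.10, 0.000). A1 meets FT tangentially, so GT is at right angles to FT, so G = T + (0, -6.7) = (-38.10, -6.700). On A1, T sits at bearing 90° from G; a 99° counterclockwise sweep puts U at bearing 189°, so U = G + 6.7·(cos 189°, sin 189°) = (-44.72, -7.748). A1 meets UB tangentially, so GU is at right angles to UB, so UB runs along (−sin 189°, cos 189°); with |UB| = 10.0, B = (-43.15, -17.62). So B.y = -17.62.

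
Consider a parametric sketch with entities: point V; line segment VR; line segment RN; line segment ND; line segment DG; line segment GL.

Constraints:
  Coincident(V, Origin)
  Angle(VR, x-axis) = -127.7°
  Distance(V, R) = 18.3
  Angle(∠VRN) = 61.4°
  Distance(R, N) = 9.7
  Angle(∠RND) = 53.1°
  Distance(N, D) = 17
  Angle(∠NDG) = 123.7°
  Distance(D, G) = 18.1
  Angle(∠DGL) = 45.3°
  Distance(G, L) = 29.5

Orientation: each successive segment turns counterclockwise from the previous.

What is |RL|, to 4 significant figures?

7.918

V is at the origin; VR runs at -127.7° with length 18.3, so R = (-11.19, -14.48). ∠VRN = 61.4° gives RN at -9.100° from the x-axis; with |RN| = 9.7, N = (-1.613, -16.01). ∠RND = 53.1° gives ND at 117.8° from the x-axis; with |ND| = 17.0, D = (-9.542, -0.9756). ∠NDG = 123.7° gives DG at 174.1° from the x-axis; with |DG| = 18.1, G = (-27.55, 0.8849). ∠DGL = 45.3° gives GL at -51.20° from the x-axis; with |GL| = 29.5, L = (-9.061, -22.11). Then |RL| = |L − R| = 7.918.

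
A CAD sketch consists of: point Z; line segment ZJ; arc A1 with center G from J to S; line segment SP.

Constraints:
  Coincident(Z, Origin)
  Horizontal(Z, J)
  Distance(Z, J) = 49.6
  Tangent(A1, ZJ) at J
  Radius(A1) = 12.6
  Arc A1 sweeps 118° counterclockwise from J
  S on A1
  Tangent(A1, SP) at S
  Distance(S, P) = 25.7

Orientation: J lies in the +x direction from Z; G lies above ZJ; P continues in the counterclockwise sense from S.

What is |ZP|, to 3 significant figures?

63.8

Z is at the origin; Z and J share the same y with |ZJ| = 49.6 and J on the +x side, so J = (49.6, 0.00). Tangency of A1 to ZJ means the radius GJ is perpendicular to ZJ, so G = J + (0, 12.6) = (49.6, 12.6). On A1, J sits at bearing -90° from G; a 118° counterclockwise sweep puts S at bearing 28°, so S = G + 12.6·(cos 28°, sin 28°) = (60.7, 18.5). A1 meets SP tangentially, so GS is at right angles to SP, so SP runs along (−sin 28°, cos 28°); with |SP| = 25.7, P = (48.7, 41.2). Then |ZP| = |P − Z| = 63.8.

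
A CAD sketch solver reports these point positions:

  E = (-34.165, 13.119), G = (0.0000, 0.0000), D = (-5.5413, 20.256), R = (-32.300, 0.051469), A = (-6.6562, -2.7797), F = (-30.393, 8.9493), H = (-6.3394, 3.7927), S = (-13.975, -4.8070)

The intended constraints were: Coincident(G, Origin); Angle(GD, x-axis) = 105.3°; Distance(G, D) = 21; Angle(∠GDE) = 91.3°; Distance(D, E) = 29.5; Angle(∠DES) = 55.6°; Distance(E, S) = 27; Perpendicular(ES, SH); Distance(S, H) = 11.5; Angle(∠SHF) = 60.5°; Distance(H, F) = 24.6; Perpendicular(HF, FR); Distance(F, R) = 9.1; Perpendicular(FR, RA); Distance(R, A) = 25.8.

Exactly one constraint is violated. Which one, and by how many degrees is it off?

Perpendicular(FR, RA) — off by 5.80°.

G = (0.00, 0.00) ✓; GD at 105.3° ✓; |GD| = 21.00 ✓; ∠GDE = 91.30° ✓; |DE| = 29.50 ✓; ∠DES = 55.60° ✓; |ES| = 27.00 ✓; ∠(ES, SH) = 90.00° ✓; |SH| = 11.50 ✓; ∠SHF = 60.50° ✓; |HF| = 24.60 ✓; ∠(HF, FR) = 90.00° ✓; |FR| = 9.100 ✓; ∠(FR, RA) = 95.80° ✗; |RA| = 25.80 ✓.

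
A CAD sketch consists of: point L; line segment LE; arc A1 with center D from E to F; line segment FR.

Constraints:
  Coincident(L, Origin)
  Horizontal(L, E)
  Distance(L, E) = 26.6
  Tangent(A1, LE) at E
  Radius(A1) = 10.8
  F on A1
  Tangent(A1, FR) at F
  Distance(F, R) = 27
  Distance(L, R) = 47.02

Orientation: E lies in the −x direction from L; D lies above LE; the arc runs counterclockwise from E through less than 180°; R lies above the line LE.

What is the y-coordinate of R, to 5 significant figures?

39.835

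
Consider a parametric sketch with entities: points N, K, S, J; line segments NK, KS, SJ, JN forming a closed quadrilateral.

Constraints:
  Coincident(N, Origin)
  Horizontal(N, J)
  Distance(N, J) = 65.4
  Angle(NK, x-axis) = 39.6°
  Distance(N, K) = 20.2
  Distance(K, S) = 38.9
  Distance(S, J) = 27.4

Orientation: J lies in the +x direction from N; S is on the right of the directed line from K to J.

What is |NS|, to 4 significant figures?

45.17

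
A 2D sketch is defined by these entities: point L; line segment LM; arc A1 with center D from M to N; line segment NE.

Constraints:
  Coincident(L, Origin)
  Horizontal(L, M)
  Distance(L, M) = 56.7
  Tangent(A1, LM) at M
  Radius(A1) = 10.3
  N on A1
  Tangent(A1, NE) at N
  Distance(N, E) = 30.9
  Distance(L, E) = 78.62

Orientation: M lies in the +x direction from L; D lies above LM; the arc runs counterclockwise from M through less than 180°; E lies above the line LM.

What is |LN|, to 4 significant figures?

67.79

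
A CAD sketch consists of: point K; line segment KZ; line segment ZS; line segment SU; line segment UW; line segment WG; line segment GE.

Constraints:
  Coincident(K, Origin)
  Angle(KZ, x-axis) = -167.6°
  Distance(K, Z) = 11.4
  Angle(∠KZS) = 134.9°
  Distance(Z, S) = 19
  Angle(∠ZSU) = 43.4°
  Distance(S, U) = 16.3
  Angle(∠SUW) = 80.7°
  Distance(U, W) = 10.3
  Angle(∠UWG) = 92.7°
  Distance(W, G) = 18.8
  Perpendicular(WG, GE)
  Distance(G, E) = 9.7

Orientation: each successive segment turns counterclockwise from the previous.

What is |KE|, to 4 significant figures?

31.57

K is at the origin; KZ runs at -167.6° with length 11.4, so Z = (-11.13, -2.448). ∠KZS = 134.9° gives ZS at -122.5° from the x-axis; with |ZS| = 19.0, S = (-21.34, -18.47). ∠ZSU = 43.4° gives SU at 14.10° from the x-axis; with |SU| = 16.3, U = (-5.534, -14.50). ∠SUW = 80.7° gives UW at 113.4° from the x-axis; with |UW| = 10.3, W = (-9.624, -5.049). ∠UWG = 92.7° gives WG at -159.3° from the x-axis; with |WG| = 18.8, G = (-27.21, -11.69). WG ⟂ GE, so GE runs at -69.30°; with |GE| = 9.7, E = (-23.78, -20.77). Then |KE| = |E − K| = 31.57.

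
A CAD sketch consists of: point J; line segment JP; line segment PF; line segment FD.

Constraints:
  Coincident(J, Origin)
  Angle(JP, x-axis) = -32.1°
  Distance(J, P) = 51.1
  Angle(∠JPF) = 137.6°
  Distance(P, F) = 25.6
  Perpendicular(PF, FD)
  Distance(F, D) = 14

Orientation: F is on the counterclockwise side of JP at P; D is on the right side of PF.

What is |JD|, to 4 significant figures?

79.75

J is at the origin; JP runs at -32.1° with length 51.1, so P = 51.1·(cos -32.1°, sin -32.1°) = (43.29, -27.15). ∠JPF = 137.6°, so PF runs at -32.1° + (180° − 137.6°) = 10.30° from the x-axis; with |PF| = 25.6, F = P + 25.6·(cos 10.30°, sin 10.30°) = (68.48, -22.58). PF ⟂ FD; with |FD| = 14.0 on the right of PF, D = F + 14.0·(0.1788, -0.9839) = (70.98, -36.35). Then |JD| = |D − J| = 79.75.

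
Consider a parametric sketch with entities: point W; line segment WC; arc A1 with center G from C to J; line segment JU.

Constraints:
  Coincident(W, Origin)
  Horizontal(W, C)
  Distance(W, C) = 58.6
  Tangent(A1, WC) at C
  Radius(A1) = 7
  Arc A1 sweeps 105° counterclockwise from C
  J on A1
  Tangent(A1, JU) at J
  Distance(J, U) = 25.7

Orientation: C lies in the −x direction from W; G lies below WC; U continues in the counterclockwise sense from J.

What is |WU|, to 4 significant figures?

67.66

W is at the origin; WC is horizontal with |WC| = 58.6 and C on the −x side, so C = (-58.60, 0.000). Since A1 is tangent to WC there, GC ⟂ WC, so G = C + (0, -7) = (-58.60, -7.000). On A1, C sits at bearing 90° from G; a 105° counterclockwise sweep puts J at bearing 195°, so J = G + 7.0·(cos 195°, sin 195°) = (-65.36, -8.812). The tangent condition forces GJ to be normal to JU, so JU runs along (−sin 195°, cos 195°); with |JU| = 25.7, U = (-58.71, -33.64). Then |WU| = |U − W| = 67.66.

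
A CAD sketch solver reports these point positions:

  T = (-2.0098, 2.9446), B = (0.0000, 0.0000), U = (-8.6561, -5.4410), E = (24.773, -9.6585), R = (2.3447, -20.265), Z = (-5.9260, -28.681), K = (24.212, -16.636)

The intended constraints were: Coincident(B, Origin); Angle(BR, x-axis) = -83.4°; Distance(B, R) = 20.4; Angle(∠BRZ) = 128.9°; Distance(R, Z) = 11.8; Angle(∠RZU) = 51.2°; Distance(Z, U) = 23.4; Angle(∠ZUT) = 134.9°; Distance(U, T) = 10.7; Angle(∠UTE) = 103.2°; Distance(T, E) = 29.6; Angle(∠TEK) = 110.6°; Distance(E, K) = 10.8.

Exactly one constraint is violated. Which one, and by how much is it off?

Distance(E, K) = 10.8 — off by 3.80.

B = (0.00, 0.00) ✓; BR at -83.40° ✓; |BR| = 20.40 ✓; ∠BRZ = 128.9° ✓; |RZ| = 11.80 ✓; ∠RZU = 51.20° ✓; |ZU| = 23.40 ✓; ∠ZUT = 134.9° ✓; |UT| = 10.70 ✓; ∠UTE = 103.2° ✓; |TE| = 29.60 ✓; ∠TEK = 110.6° ✓; |EK| = 7.000 ✗.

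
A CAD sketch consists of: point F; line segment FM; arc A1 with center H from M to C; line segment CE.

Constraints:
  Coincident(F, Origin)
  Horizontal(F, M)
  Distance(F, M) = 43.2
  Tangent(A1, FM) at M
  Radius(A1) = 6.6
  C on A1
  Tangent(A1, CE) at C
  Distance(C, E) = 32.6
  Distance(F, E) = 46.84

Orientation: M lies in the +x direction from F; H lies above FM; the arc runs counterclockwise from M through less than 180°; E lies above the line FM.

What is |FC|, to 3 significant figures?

49.6

Checks: F = (0.00, 0.00) ✓; |HC| = 6.600 ✓; ∠(HC, CE) = 90.00° ✓; |CE| = 32.60 ✓; |FE| = 46.84 ✓.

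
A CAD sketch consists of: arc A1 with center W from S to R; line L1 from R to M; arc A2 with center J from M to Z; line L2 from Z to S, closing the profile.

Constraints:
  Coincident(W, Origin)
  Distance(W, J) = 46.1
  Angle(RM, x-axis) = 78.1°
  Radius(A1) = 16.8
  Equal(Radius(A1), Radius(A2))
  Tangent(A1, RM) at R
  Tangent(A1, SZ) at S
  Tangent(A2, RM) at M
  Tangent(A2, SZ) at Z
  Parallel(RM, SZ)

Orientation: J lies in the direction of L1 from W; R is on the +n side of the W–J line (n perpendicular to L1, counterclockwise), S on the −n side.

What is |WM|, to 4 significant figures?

49.07

The slot axis is L1's direction at 78.1°, so u = (cos 78.1°, sin 78.1°) = (0.2062, 0.9785) and n = (−sin 78.1°, cos 78.1°) = (-0.9785, 0.2062). W is at the origin and J lies 46.1 along u from W, so J = 46.1·u = (9.506, 45.11). Tangency of A1 to both parallel lines with radius 16.8 puts R and S at W ± 16.8·n: R = (-16.44, 3.464), S = (16.44, -3.464). Equal radii place M and Z the same way about J: M = J + 16.8·n = (-6.933, 48.57), Z = J − 16.8·n = (25.94, 41.65). Then |WM| = |M − W| = 49.07.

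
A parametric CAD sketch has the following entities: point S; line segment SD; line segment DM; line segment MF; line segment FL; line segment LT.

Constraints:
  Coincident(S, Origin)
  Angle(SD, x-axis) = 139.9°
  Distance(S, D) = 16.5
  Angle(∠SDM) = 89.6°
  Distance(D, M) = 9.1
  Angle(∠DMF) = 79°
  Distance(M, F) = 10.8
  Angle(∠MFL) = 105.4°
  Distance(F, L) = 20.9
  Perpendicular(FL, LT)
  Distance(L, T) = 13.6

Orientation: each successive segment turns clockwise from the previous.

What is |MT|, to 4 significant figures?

23.98

S is at the origin; SD runs at 139.9° with length 16.5, so D = (-12.62, 10.63). ∠SDM = 89.6° gives DM at 49.50° from the x-axis; with |DM| = 9.1, M = (-6.711, 17.55). ∠DMF = 79.0° gives MF at -51.50° from the x-axis; with |MF| = 10.8, F = (0.01193, 9.096). ∠MFL = 105.4° gives FL at -126.1° from the x-axis; with |FL| = 20.9, L = (-12.30, -7.791). FL ⟂ LT, so LT runs at 143.9°; with |LT| = 13.6, T = (-23.29, 0.2216). Then |MT| = |T − M| = 23.98.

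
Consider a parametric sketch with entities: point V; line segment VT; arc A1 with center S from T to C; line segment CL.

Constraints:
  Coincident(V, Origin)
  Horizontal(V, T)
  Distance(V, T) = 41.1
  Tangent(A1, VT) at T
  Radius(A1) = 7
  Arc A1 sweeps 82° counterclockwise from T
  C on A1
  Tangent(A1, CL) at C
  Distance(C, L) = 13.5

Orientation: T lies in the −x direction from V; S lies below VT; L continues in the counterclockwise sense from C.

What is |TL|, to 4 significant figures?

21.30

V is at the origin; V and T share the same y with |VT| = 41.1 and T on the −x side, so T = (-41.10, 0.000). The tangent condition forces ST to be normal to VT, so S = T + (0, -7) = (-41.10, -7.000). On A1, T sits at bearing 90° from S; an 82° counterclockwise sweep puts C at bearing 172°, so C = S + 7.0·(cos 172°, sin 172°) = (-48.03, -6.026). Since A1 is tangent to CL there, SC ⟂ CL, so CL runs along (−sin 172°, cos 172°); with |CL| = 13.5, L = (-49.91, -19.39). Then |TL| = |L − T| = 21.30.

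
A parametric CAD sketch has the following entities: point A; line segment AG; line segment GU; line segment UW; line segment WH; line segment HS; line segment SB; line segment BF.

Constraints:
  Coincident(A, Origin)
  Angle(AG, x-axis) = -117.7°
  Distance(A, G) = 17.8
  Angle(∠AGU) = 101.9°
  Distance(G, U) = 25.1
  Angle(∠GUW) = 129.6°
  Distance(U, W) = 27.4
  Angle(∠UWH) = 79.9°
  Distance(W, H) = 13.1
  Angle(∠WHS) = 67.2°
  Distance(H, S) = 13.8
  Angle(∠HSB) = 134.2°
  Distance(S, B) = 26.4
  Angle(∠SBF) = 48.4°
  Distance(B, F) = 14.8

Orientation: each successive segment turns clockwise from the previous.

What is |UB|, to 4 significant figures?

22.12

A is at the origin; AG runs at -117.7° with length 17.8, so G = (-8.274, -15.76). ∠AGU = 101.9° gives GU at 164.2° from the x-axis; with |GU| = 25.1, U = (-32.43, -8.926). ∠GUW = 129.6° gives UW at 113.8° from the x-axis; with |UW| = 27.4, W = (-43.48, 16.14). ∠UWH = 79.9° gives WH at 13.70° from the x-axis; with |WH| = 13.1, H = (-30.76, 19.25). ∠WHS = 67.2° gives HS at -99.10° from the x-axis; with |HS| = 13.8, S = (-32.94, 5.620). ∠HSB = 134.2° gives SB at -144.9° from the x-axis; with |SB| = 26.4, B = (-54.54, -9.560). Then |UB| = |B − U| = 22.12.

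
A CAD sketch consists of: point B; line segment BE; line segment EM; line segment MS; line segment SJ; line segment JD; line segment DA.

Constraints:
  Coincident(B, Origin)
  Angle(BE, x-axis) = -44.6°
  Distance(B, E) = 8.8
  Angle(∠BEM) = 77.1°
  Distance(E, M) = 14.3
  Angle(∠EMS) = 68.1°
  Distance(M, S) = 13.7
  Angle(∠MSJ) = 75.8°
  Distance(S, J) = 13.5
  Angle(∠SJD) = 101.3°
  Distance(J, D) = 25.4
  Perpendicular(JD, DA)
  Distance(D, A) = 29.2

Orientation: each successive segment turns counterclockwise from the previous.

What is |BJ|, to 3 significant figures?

5.31

B is at the origin; BE runs at -44.6° with length 8.8, so E = (6.27, -6.18). ∠BEM = 77.1° gives EM at 58.3° from the x-axis; with |EM| = 14.3, M = (13.8, 5.99). ∠EMS = 68.1° gives MS at 170° from the x-axis; with |MS| = 13.7, S = (0.280, 8.32). ∠MSJ = 75.8° gives SJ at -85.6° from the x-axis; with |SJ| = 13.5, J = (1.32, -5.14). Then |BJ| = |J − B| = 5.31.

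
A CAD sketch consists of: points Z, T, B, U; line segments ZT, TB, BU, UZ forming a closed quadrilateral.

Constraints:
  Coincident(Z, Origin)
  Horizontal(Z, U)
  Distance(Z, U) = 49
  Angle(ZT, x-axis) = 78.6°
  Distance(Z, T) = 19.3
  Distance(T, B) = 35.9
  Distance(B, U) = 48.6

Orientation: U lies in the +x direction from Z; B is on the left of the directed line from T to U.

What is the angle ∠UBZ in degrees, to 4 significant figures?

57.42°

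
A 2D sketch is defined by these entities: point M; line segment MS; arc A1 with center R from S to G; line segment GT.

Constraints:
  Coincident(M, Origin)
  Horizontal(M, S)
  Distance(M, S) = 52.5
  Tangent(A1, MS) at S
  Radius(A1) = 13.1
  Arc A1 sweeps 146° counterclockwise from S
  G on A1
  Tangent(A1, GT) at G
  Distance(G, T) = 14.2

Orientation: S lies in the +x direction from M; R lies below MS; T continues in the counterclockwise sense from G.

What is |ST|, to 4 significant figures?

32.21

M is at the origin; M and S share the same y with |MS| = 52.5 and S on the +x side, so S = (52.50, 0.000). Tangency of A1 to MS means the radius RS is perpendicular to MS, so R = S + (0, -13.1) = (52.50, -13.10). On A1, S sits at bearing 90° from R; a 146° counterclockwise sweep puts G at bearing 236°, so G = R + 13.1·(cos 236°, sin 236°) = (45.17, -23.96). Since A1 is tangent to GT there, RG ⟂ GT, so GT runs along (−sin 236°, cos 236°); with |GT| = 14.2, T = (56.95, -31.90). Then |ST| = |T − S| = 32.21.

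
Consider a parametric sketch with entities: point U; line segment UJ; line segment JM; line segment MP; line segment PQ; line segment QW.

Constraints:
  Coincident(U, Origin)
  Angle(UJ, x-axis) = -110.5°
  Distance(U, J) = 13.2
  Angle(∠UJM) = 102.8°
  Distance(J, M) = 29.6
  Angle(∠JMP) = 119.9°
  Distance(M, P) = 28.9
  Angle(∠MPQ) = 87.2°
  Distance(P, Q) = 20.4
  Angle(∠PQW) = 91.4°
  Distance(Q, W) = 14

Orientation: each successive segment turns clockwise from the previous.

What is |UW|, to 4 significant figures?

23.92

U is at the origin; UJ runs at -110.5° with length 13.2, so J = (-4.623, -12.36). ∠UJM = 102.8° gives JM at 172.3° from the x-axis; with |JM| = 29.6, M = (-33.96, -8.398). ∠JMP = 119.9° gives MP at 112.2° from the x-axis; with |MP| = 28.9, P = (-44.88, 18.36). ∠MPQ = 87.2° gives PQ at 19.40° from the x-axis; with |PQ| = 20.4, Q = (-25.63, 25.14). ∠PQW = 91.4° gives QW at -69.20° from the x-axis; with |QW| = 14.0, W = (-20.66, 12.05). Then |UW| = |W − U| = 23.92.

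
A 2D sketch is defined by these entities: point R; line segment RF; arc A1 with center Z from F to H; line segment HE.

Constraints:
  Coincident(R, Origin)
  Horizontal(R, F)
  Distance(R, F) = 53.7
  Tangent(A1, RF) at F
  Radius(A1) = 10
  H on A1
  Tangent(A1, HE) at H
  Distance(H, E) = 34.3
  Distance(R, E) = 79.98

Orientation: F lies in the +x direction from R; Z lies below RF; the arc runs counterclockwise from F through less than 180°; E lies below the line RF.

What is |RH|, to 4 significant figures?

48.72

R is at the origin; RF is horizontal with |RF| = 53.7 and F on the +x side, so F = (53.70, 0.000). The tangent condition forces ZF to be normal to RF, so Z = F + (0, -10) = (53.70, -10.00). Since ZH ⟂ HE (tangency), |ZE| = √(10.0² + 34.3²) = 35.73 regardless of where H sits on A1. So E lies on both circle(R, 79.98) and circle(Z, 35.73); the below-RF intersection is E = (67.45, -42.97). H is the foot of the tangent from E: H = (45.92, -16.28).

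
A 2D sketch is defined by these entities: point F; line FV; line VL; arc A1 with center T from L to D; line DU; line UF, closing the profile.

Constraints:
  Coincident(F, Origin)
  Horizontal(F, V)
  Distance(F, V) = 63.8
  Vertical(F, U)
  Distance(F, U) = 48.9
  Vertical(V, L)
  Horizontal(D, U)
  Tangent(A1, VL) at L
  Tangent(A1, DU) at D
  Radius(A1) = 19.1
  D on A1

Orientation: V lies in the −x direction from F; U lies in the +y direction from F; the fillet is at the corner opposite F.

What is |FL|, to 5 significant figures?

70.416

F is at the origin; F and V share the same y with |FV| = 63.8 and V on the −x side, so V = (-63.800, 0.0000). FU is vertical with |FU| = 48.9 and U on the +y side, so U = (0.0000, 48.900). The virtual corner opposite F is at (-63.800, 48.900). A1 meets VL tangentially, so TL is at right angles to VL and tangency of A1 to DU means the radius TD is perpendicular to DU, with radius 19.1, so the center T sits 19.1 in from both sides at T = (-44.700, 29.800). That places the tangent points at L = (-63.800, 29.800) on VL and D = (-44.700, 48.900) on DU. Then |FL| = |L − F| = 70.416.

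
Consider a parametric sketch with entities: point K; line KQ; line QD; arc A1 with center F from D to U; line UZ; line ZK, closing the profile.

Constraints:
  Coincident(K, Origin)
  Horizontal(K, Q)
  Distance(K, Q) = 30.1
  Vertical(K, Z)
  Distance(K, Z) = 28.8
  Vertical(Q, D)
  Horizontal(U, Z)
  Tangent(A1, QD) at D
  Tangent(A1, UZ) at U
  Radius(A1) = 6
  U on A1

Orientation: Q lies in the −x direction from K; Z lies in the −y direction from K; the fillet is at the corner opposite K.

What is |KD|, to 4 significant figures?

37.76

K is at the origin; K and Q share the same y with |KQ| = 30.1 and Q on the −x side, so Q = (-30.10, 0.000). KZ is vertical with |KZ| = 28.8 and Z on the −y side, so Z = (0.000, -28.80). The virtual corner opposite K is at (-30.10, -28.80). Since A1 is tangent to QD there, FD ⟂ QD and the tangent condition forces FU to be normal to UZ, with radius 6.0, so the center F sits 6.0 in from both sides at F = (-24.10, -22.80). That places the tangent points at D = (-30.10, -22.80) on QD and U = (-24.10, -28.80) on UZ. Then |KD| = |D − K| = 37.76.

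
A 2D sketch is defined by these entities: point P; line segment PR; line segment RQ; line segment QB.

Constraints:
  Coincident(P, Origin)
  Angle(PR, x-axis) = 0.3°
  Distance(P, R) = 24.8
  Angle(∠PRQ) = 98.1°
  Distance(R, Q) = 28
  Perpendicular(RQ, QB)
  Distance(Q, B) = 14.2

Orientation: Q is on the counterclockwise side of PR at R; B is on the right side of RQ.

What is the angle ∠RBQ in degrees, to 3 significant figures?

63.1°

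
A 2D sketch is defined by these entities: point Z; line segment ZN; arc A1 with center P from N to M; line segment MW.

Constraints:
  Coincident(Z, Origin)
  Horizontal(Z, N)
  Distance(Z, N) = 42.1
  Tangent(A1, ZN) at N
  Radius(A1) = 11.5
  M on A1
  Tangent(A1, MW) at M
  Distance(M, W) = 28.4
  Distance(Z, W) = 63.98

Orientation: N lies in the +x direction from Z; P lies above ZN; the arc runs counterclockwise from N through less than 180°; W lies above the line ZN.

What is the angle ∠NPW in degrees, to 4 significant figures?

167.4°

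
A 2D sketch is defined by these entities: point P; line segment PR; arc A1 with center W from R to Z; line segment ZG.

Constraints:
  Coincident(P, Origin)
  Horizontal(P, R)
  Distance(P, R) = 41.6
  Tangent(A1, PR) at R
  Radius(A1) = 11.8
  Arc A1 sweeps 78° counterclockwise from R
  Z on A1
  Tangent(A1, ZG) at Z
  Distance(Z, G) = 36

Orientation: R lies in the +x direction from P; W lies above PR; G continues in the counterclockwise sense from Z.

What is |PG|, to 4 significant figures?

75.24

P is at the origin; PR is horizontal with |PR| = 41.6 and R on the +x side, so R = (41.60, 0.000). Since A1 is tangent to PR there, WR ⟂ PR, so W = R + (0, 11.8) = (41.60, 11.80). On A1, R sits at bearing -90° from W; a 78° counterclockwise sweep puts Z at bearing -12°, so Z = W + 11.8·(cos -12°, sin -12°) = (53.14, 9.347). Tangency of A1 to ZG means the radius WZ is perpendicular to ZG, so ZG runs along (−sin -12°, cos -12°); with |ZG| = 36.0, G = (60.63, 44.56). Then |PG| = |G − P| = 75.24.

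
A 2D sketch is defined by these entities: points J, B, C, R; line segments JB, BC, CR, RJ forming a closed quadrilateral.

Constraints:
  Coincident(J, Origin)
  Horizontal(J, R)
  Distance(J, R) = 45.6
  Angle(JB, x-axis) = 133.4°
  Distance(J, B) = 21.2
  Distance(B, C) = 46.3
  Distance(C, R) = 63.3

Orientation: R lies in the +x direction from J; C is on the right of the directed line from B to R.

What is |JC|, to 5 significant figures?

32.173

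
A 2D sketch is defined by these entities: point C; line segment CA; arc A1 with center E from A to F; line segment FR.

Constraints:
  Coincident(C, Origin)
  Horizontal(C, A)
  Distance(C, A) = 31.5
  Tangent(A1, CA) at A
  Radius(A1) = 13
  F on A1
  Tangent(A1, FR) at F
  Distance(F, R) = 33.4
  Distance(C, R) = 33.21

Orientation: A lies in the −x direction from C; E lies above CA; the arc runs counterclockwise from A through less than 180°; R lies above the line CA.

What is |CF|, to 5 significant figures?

21.538

C is at the origin; C and A share the same y with |CA| = 31.5 and A on the −x side, so A = (-31.500, 0.0000). Since A1 is tangent to CA there, EA ⟂ CA, so E = A + (0, 13) = (-31.500, 13.000). Since EF ⟂ FR (tangency), |ER| = √(13.0² + 33.4²) = 35.841 regardless of where F sits on A1. So R lies on both circle(C, 33.21) and circle(E, 35.841); the above-CA intersection is R = (-1.8650, 33.158). F is the foot of the tangent from R: F = (-20.788, 5.6349).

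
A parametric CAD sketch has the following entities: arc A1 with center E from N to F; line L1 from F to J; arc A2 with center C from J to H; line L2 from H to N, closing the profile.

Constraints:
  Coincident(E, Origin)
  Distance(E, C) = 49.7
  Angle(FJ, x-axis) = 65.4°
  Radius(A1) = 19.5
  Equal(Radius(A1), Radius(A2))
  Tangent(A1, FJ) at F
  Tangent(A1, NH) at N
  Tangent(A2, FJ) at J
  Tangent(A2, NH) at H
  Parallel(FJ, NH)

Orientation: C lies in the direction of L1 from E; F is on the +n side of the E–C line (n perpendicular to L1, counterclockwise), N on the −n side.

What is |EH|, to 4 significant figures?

53.39

The slot axis is L1's direction at 65.4°, so u = (cos 65.4°, sin 65.4°) = (0.4163, 0.9092) and n = (−sin 65.4°, cos 65.4°) = (-0.9092, 0.4163). E is at the origin and C lies 49.7 along u from E, so C = 49.7·u = (20.69, 45.19). Tangency of A1 to both parallel lines with radius 19.5 puts F and N at E ± 19.5·n: F = (-17.73, 8.117), N = (17.73, -8.117). Equal radii place J and H the same way about C: J = C + 19.5·n = (2.959, 53.31), H = C − 19.5·n = (38.42, 37.07). Then |EH| = |H − E| = 53.39.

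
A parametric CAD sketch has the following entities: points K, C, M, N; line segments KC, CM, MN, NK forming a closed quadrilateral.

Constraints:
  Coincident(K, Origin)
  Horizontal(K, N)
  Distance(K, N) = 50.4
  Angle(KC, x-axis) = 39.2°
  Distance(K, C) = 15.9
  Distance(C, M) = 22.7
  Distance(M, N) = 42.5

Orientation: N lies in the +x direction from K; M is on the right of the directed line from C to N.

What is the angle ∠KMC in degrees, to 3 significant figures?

44.5°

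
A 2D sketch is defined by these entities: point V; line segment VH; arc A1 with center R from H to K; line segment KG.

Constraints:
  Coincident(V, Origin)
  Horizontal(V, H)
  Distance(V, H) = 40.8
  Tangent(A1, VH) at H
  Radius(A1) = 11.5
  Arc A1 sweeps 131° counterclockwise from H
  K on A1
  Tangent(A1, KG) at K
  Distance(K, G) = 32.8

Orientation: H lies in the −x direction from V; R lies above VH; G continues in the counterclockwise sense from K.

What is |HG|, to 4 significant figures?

45.64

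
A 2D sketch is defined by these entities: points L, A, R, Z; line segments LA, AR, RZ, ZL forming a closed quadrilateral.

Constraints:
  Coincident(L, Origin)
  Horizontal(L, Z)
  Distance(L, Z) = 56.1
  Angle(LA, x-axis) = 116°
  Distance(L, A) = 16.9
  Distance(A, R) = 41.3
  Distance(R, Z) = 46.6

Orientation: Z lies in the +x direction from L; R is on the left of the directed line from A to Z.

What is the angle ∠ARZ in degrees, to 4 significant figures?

95.77°

Checks: |AR| = 41.30 ✓; |RZ| = 46.60 ✓.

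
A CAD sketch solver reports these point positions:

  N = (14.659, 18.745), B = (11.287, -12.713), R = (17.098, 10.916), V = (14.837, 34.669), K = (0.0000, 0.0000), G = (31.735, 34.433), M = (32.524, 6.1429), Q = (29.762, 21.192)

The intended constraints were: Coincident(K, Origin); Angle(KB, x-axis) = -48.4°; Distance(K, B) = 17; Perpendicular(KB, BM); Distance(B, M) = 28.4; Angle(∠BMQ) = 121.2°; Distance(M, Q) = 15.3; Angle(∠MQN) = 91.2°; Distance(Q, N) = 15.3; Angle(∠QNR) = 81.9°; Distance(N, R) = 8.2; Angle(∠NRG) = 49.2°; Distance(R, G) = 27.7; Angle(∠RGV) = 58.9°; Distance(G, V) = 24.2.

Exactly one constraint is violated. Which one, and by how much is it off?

Distance(G, V) = 24.2 — off by 7.30.

K = (0.00, 0.00) ✓; KB at -48.40° ✓; |KB| = 17.00 ✓; ∠(KB, BM) = 90.00° ✓; |BM| = 28.40 ✓; ∠BMQ = 121.2° ✓; |MQ| = 15.30 ✓; ∠MQN = 91.20° ✓; |QN| = 15.30 ✓; ∠QNR = 81.90° ✓; |NR| = 8.200 ✓; ∠NRG = 49.20° ✓; |RG| = 27.70 ✓; ∠RGV = 58.90° ✓; |GV| = 16.90 ✗.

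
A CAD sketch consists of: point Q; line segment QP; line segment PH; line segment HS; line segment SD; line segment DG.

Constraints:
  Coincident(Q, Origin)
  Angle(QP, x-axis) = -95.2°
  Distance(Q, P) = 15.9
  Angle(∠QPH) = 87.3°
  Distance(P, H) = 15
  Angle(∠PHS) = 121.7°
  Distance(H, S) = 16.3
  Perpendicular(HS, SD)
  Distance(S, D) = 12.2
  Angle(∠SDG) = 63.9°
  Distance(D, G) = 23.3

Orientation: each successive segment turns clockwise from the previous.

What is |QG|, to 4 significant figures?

21.36

Q is at the origin; QP runs at -95.2° with length 15.9, so P = (-1.441, -15.83). ∠QPH = 87.3° gives PH at 172.1° from the x-axis; with |PH| = 15.0, H = (-16.30, -13.77). ∠PHS = 121.7° gives HS at 113.8° from the x-axis; with |HS| = 16.3, S = (-22.88, 1.141). The perpendicularity gives SD at right angles to HS, so SD runs at 23.80°; with |SD| = 12.2, D = (-11.71, 6.064). ∠SDG = 63.9° gives DG at -92.30° from the x-axis; with |DG| = 23.3, G = (-12.65, -17.22). Then |QG| = |G − Q| = 21.36.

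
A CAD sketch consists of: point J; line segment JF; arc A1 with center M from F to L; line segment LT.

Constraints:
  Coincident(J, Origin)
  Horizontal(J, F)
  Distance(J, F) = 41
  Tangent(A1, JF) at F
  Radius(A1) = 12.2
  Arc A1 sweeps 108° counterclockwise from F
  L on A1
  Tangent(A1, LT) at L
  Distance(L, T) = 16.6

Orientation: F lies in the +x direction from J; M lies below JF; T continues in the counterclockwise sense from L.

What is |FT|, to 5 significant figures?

32.411

J is at the origin; JF is horizontal with |JF| = 41.0 and F on the +x side, so F = (41.000, 0.0000). The tangent condition forces MF to be normal to JF, so M = F + (0, -12.2) = (41.000, -12.200). On A1, F sits at bearing 90° from M; a 108° counterclockwise sweep puts L at bearing 198°, so L = M + 12.2·(cos 198°, sin 198°) = (29.397, -15.970). A1 meets LT tangentially, so ML is at right angles to LT, so LT runs along (−sin 198°, cos 198°); with |LT| = 16.6, T = (34.527, -31.758). Then |FT| = |T − F| = 32.411.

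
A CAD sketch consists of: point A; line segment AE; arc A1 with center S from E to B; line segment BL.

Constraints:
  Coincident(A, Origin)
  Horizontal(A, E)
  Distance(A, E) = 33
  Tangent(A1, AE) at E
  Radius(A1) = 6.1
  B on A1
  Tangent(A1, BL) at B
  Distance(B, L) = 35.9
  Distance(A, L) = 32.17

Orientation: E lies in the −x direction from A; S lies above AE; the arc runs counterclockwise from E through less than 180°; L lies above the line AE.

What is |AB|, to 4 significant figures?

28.19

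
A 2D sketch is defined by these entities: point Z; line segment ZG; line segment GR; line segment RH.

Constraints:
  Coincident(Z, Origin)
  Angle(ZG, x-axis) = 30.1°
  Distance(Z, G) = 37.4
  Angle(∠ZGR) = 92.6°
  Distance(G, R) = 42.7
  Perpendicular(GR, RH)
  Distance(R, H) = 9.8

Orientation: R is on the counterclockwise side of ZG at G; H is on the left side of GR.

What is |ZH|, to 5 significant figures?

52.256

Z is at the origin; ZG runs at 30.1° with length 37.4, so G = 37.4·(cos 30.1°, sin 30.1°) = (32.357, 18.757). ∠ZGR = 92.6°, so GR runs at 30.1° + (180° − 92.6°) = 117.50° from the x-axis; with |GR| = 42.7, R = G + 42.7·(cos 117.50°, sin 117.50°) = (12.640, 56.632). GR is perpendicular to RH; with |RH| = 9.8 on the left of GR, H = R + 9.8·(-0.88701, -0.46175) = (3.9473, 52.107). Then |ZH| = |H − Z| = 52.256.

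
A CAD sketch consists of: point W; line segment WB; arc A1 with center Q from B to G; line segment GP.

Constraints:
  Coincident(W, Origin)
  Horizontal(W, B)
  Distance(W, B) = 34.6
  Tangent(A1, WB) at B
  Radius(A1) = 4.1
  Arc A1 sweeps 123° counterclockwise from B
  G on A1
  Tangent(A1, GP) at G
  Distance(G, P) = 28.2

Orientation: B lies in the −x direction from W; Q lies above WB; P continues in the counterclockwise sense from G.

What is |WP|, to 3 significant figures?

55.3

W is at the origin; WB is horizontal with |WB| = 34.6 and B on the −x side, so B = (-34.6, 0.00). The tangent condition forces QB to be normal to WB, so Q = B + (0, 4.1) = (-34.6, 4.10). On A1, B sits at bearing -90° from Q; a 123° counterclockwise sweep puts G at bearing 33°, so G = Q + 4.1·(cos 33°, sin 33°) = (-31.2, 6.33). Since A1 is tangent to GP there, QG ⟂ GP, so GP runs along (−sin 33°, cos 33°); with |GP| = 28.2, P = (-46.5, 30.0). Then |WP| = |P − W| = 55.3.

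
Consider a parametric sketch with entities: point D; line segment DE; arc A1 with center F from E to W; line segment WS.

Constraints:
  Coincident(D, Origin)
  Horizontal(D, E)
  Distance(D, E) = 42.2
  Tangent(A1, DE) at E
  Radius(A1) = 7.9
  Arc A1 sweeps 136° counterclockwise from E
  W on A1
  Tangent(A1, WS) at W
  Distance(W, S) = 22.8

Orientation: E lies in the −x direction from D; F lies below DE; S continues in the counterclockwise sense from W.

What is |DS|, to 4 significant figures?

42.95

On A1, E sits at bearing 90° from F; a 136° counterclockwise sweep puts W at bearing 226°, so W = F + 7.9·(cos 226°, sin 226°) = (-47.69, -13.58). A1 meets WS tangentially, so FW is at right angles to WS, so WS runs along (−sin 226°, cos 226°); with |WS| = 22.8, S = (-31.29, -29.42). Then |DS| = |S − D| = 42.95.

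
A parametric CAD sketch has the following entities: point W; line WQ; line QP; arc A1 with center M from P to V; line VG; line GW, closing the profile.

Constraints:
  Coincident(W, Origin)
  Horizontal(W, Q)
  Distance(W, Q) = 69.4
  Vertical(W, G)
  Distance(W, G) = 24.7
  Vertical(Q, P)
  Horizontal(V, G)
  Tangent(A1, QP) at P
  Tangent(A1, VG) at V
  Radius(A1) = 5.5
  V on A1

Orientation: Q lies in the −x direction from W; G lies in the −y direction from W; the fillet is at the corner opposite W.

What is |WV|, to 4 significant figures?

68.51

W is at the origin; WQ is horizontal with |WQ| = 69.4 and Q on the −x side, so Q = (-69.40, 0.000). WG is vertical with |WG| = 24.7 and G on the −y side, so G = (0.000, -24.70). The virtual corner opposite W is at (-69.40, -24.70). The tangent condition forces MP to be normal to QP and tangency of A1 to VG means the radius MV is perpendicular to VG, with radius 5.5, so the center M sits 5.5 in from both sides at M = (-63.90, -19.20). That places the tangent points at P = (-69.40, -19.20) on QP and V = (-63.90, -24.70) on VG. Then |WV| = |V − W| = 68.51.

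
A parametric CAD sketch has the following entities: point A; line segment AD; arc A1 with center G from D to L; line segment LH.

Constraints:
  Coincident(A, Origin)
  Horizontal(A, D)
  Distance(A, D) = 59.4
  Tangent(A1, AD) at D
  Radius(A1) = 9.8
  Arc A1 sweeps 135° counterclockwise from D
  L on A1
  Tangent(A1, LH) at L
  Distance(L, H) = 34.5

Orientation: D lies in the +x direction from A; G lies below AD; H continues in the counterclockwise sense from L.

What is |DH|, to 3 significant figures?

44.7

On A1, D sits at bearing 90° from G; a 135° counterclockwise sweep puts L at bearing 225°, so L = G + 9.8·(cos 225°, sin 225°) = (52.5, -16.7). The tangent condition forces GL to be normal to LH, so LH runs along (−sin 225°, cos 225°); with |LH| = 34.5, H = (76.9, -41.1). Then |DH| = |H − D| = 44.7.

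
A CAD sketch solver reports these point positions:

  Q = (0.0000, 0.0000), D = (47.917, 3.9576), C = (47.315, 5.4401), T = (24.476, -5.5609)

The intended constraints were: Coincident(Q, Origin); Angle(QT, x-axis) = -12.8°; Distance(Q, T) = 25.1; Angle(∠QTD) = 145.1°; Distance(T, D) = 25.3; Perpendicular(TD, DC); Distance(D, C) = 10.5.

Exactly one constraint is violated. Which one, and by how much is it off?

Distance(D, C) = 10.5 — off by 8.90.

Q = (0.00, 0.00) ✓; QT at -12.80° ✓; |QT| = 25.10 ✓; ∠QTD = 145.1° ✓; |TD| = 25.30 ✓; ∠(TD, DC) = 90.00° ✓; |DC| = 1.600 ✗.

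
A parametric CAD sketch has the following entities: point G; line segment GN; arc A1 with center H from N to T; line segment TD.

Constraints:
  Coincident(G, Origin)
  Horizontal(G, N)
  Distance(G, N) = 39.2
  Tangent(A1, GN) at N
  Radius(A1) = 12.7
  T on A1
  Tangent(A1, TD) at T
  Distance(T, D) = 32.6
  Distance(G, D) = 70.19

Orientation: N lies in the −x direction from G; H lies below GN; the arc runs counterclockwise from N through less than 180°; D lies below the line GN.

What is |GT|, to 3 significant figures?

53.1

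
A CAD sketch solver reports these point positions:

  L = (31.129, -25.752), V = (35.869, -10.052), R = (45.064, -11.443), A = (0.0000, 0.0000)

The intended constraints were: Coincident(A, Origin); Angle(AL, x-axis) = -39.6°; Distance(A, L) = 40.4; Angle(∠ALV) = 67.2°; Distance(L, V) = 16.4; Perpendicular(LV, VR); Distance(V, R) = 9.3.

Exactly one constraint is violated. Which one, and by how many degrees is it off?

Perpendicular(LV, VR) — off by 8.20°.

A = (0.00, 0.00) ✓; AL at -39.60° ✓; |AL| = 40.40 ✓; ∠ALV = 67.20° ✓; |LV| = 16.40 ✓; ∠(LV, VR) = 81.80° ✗; |VR| = 9.300 ✓.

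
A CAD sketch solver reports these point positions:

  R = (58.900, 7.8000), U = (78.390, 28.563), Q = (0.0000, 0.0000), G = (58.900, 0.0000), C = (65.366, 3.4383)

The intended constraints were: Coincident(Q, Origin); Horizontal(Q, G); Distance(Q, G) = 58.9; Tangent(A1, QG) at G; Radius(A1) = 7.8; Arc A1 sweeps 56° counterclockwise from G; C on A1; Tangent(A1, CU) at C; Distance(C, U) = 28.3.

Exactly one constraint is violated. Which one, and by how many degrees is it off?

Tangent(A1, CU) at C — off by 6.60°.

Q = (0.00, 0.00) ✓; Q.y = 0.00, G.y = 0.00 ✓; |QG| = 58.90 ✓; ∠(RG, GQ) = 90.00° ✓; |RG| = 7.800 ✓; bearing(R→C) − bearing(R→G) = 56.00° ✓; |RC| = 7.800 ✓; ∠(RC, CU) = 83.40° ✗; |CU| = 28.30 ✓.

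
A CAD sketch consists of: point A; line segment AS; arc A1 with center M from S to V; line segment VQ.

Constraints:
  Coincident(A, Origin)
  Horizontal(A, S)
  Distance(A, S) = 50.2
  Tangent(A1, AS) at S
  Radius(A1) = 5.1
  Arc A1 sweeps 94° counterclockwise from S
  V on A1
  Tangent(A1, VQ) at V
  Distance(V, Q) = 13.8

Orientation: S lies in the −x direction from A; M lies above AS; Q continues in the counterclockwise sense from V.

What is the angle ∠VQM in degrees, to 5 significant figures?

20.283°

A is at the origin; A and S share the same y with |AS| = 50.2 and S on the −x side, so S = (-50.200, 0.0000). The tangent condition forces MS to be normal to AS, so M = S + (0, 5.1) = (-50.200, 5.1000). On A1, S sits at bearing -90° from M; a 94° counterclockwise sweep puts V at bearing 4°, so V = M + 5.1·(cos 4°, sin 4°) = (-45.112, 5.4558). Since A1 is tangent to VQ there, MV ⟂ VQ, so VQ runs along (−sin 4°, cos 4°); with |VQ| = 13.8, Q = (-46.075, 19.222). Then cos ∠VQM = QV·QM / (|QV||QM|), giving 20.283°.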